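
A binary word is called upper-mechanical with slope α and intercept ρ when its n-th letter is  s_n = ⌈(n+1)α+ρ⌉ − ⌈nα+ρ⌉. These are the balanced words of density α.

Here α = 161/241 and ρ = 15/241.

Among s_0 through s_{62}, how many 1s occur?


42

#1s = Σ_{n=0}^{62} s_n = Σ_{n=0}^{62} (⌈(n+1)α+ρ⌉ − ⌈nα+ρ⌉)
the sum telescopes: every ⌈nα+ρ⌉ with 0 < n < 63 appears once with + and once with −, leaving ⌈63α+ρ⌉ − ⌈0·α+ρ⌉
63α + ρ = (63·161 + 15) / 241 = 10158/241
ρ = 15/241
⌈10158/241⌉ = 43,  ⌈15/241⌉ = 1
#1s = 43 − 1 = 42


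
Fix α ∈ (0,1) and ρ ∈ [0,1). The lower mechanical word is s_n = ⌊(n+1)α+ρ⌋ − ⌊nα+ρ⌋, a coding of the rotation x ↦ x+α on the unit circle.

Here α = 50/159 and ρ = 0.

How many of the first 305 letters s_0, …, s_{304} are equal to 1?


#1s = Σ_{n=0}^{304} s_n = Σ_{n=0}^{304} (⌊(n+1)α+ρ⌋ − ⌊nα+ρ⌋)
the sum telescopes: every ⌊nα+ρ⌋ with 0 < n < 305 appears once with + and once with −, leaving ⌊305α+ρ⌋ − ⌊0·α+ρ⌋
305α + ρ = (305·50) / 159 = 15250/159
ρ = 0/159
⌊15250/159⌋ = 95,  ⌊0/159⌋ = 0
#1s = 95 − 0 = 95

95


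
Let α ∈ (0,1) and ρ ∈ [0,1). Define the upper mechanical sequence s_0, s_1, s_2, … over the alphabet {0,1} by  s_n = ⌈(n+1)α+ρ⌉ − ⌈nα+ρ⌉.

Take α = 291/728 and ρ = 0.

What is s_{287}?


(n+1)α + ρ = (288·291) / 728 = 83808/728
nα + ρ     = (287·291) / 728 = 83517/728
⌈83808/728⌉ = 116,  ⌈83517/728⌉ = 115
s_{287} = 116 − 115 = 1

1


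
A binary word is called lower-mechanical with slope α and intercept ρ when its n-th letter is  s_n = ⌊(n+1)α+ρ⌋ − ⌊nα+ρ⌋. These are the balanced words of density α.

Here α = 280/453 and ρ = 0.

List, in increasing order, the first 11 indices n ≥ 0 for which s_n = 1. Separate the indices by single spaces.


n=0: ⌊280/453⌋−⌊0/453⌋ = 0−0 = 0
n=1: ⌊560/453⌋−⌊280/453⌋ = 1−0 = 1  ← one
n=2: ⌊840/453⌋−⌊560/453⌋ = 1−1 = 0
n=3: ⌊1120/453⌋−⌊840/453⌋ = 2−1 = 1  ← one
n=4: ⌊1400/453⌋−⌊1120/453⌋ = 3−2 = 1  ← one
n=5: ⌊1680/453⌋−⌊1400/453⌋ = 3−3 = 0
n=6: ⌊1960/453⌋−⌊1680/453⌋ = 4−3 = 1  ← one
n=7: ⌊2240/453⌋−⌊1960/453⌋ = 4−4 = 0
n=8: ⌊2520/453⌋−⌊2240/453⌋ = 5−4 = 1  ← one
n=9: ⌊2800/453⌋−⌊2520/453⌋ = 6−5 = 1  ← one
n=10: ⌊3080/453⌋−⌊2800/453⌋ = 6−6 = 0
n=11: ⌊3360/453⌋−⌊3080/453⌋ = 7−6 = 1  ← one
n=12: ⌊3640/453⌋−⌊3360/453⌋ = 8−7 = 1  ← one
n=13: ⌊3920/453⌋−⌊3640/453⌋ = 8−8 = 0
n=14: ⌊4200/453⌋−⌊3920/453⌋ = 9−8 = 1  ← one
n=15: ⌊4480/453⌋−⌊4200/453⌋ = 9−9 = 0
n=16: ⌊4760/453⌋−⌊4480/453⌋ = 10−9 = 1  ← one
n=17: ⌊5040/453⌋−⌊4760/453⌋ = 11−10 = 1  ← one
positions of the first 11 ones: 1 3 4 6 8 9 11 12 14 16 17

1 3 4 6 8 9 11 12 14 16 17


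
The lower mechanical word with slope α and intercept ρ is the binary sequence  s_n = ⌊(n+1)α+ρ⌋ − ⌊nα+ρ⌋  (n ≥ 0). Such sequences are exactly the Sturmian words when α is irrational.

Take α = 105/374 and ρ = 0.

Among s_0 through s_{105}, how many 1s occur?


29

#1s = Σ_{n=0}^{105} s_n = Σ_{n=0}^{105} (⌊(n+1)α+ρ⌋ − ⌊nα+ρ⌋)
the sum telescopes: every ⌊nα+ρ⌋ with 0 < n < 106 appears once with + and once with −, leaving ⌊106α+ρ⌋ − ⌊0·α+ρ⌋
106α + ρ = (106·105) / 374 = 11130/374
ρ = 0/374
⌊11130/374⌋ = 29,  ⌊0/374⌋ = 0
#1s = 29 − 0 = 29


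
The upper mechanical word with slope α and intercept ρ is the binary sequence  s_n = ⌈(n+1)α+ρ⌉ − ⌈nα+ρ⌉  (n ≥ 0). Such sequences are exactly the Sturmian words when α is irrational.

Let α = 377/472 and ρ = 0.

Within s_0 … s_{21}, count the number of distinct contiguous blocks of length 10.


5

t_n = ⌈(n·377)/472⌉ for n = 0 … 22:
  n=0…9: ⌈0/472⌉=0 ⌈377/472⌉=1 ⌈754/472⌉=2 ⌈1131/472⌉=3 ⌈1508/472⌉=4 ⌈1885/472⌉=4 ⌈2262/472⌉=5 ⌈2639/472⌉=6 ⌈3016/472⌉=7 ⌈3393/472⌉=8
  n=10…19: ⌈3770/472⌉=8 ⌈4147/472⌉=9 ⌈4524/472⌉=10 ⌈4901/472⌉=11 ⌈5278/472⌉=12 ⌈5655/472⌉=12 ⌈6032/472⌉=13 ⌈6409/472⌉=14 ⌈6786/472⌉=15 ⌈7163/472⌉=16
  n=20…22: ⌈7540/472⌉=16 ⌈7917/472⌉=17 ⌈8294/472⌉=18
s_n = t_(n+1) − t_n for n = 0 … 21 gives
prefix = 1111011110111101111011
slide a length-10 window over [0..9] … [12..21] (13 windows); first occurrence of each distinct factor:
  [  0..  9] 1111011110
  [  1.. 10] 1110111101
  [  2.. 11] 1101111011
  [  3.. 12] 1011110111
  [  4.. 13] 0111101111
  (the other 8 windows repeat one of these)
distinct factors: {0111101111, 1011110111, 1101111011, 1110111101, 1111011110}
count = 5  (Sturmian bound for length 10 is 11)


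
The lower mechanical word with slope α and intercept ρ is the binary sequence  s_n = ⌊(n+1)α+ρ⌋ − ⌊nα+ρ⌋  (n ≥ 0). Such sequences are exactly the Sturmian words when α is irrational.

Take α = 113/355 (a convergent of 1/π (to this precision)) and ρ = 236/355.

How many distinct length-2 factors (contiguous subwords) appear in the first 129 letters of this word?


3

t_n = ⌊(n·113+236)/355⌋ for n = 0 … 129:
  n=0…9: ⌊236/355⌋=0 ⌊349/355⌋=0 ⌊462/355⌋=1 ⌊575/355⌋=1 ⌊688/355⌋=1 ⌊801/355⌋=2 ⌊914/355⌋=2 ⌊1027/355⌋=2 ⌊1140/355⌋=3 ⌊1253/355⌋=3
  n=10…19: ⌊1366/355⌋=3 ⌊1479/355⌋=4 ⌊1592/355⌋=4 ⌊1705/355⌋=4 ⌊1818/355⌋=5 ⌊1931/355⌋=5 ⌊2044/355⌋=5 ⌊2157/355⌋=6 ⌊2270/355⌋=6 ⌊2383/355⌋=6
  n=20…29: ⌊2496/355⌋=7 ⌊2609/355⌋=7 ⌊2722/355⌋=7 ⌊2835/355⌋=7 ⌊2948/355⌋=8 ⌊3061/355⌋=8 ⌊3174/355⌋=8 ⌊3287/355⌋=9 ⌊3400/355⌋=9 ⌊3513/355⌋=9
  n=30…39: ⌊3626/355⌋=10 ⌊3739/355⌋=10 ⌊3852/355⌋=10 ⌊3965/355⌋=11 ⌊4078/355⌋=11 ⌊4191/355⌋=11 ⌊4304/355⌋=12 ⌊4417/355⌋=12 ⌊4530/355⌋=12 ⌊4643/355⌋=13
  n=40…49: ⌊4756/355⌋=13 ⌊4869/355⌋=13 ⌊4982/355⌋=14 ⌊5095/355⌋=14 ⌊5208/355⌋=14 ⌊5321/355⌋=14 ⌊5434/355⌋=15 ⌊5547/355⌋=15 ⌊5660/355⌋=15 ⌊5773/355⌋=16
  n=50…59: ⌊5886/355⌋=16 ⌊5999/355⌋=16 ⌊6112/355⌋=17 ⌊6225/355⌋=17 ⌊6338/355⌋=17 ⌊6451/355⌋=18 ⌊6564/355⌋=18 ⌊6677/355⌋=18 ⌊6790/355⌋=19 ⌊6903/355⌋=19
  n=60…69: ⌊7016/355⌋=19 ⌊7129/355⌋=20 ⌊7242/355⌋=20 ⌊7355/355⌋=20 ⌊7468/355⌋=21 ⌊7581/355⌋=21 ⌊7694/355⌋=21 ⌊7807/355⌋=21 ⌊7920/355⌋=22 ⌊8033/355⌋=22
  n=70…79: ⌊8146/355⌋=22 ⌊8259/355⌋=23 ⌊8372/355⌋=23 ⌊8485/355⌋=23 ⌊8598/355⌋=24 ⌊8711/355⌋=24 ⌊8824/355⌋=24 ⌊8937/355⌋=25 ⌊9050/355⌋=25 ⌊9163/355⌋=25
  n=80…89: ⌊9276/355⌋=26 ⌊9389/355⌋=26 ⌊9502/355⌋=26 ⌊9615/355⌋=27 ⌊9728/355⌋=27 ⌊9841/355⌋=27 ⌊9954/355⌋=28 ⌊10067/355⌋=28 ⌊10180/355⌋=28 ⌊10293/355⌋=28
  n=90…99: ⌊10406/355⌋=29 ⌊10519/355⌋=29 ⌊10632/355⌋=29 ⌊10745/355⌋=30 ⌊10858/355⌋=30 ⌊10971/355⌋=30 ⌊11084/355⌋=31 ⌊11197/355⌋=31 ⌊11310/355⌋=31 ⌊11423/355⌋=32
  n=100…109: ⌊11536/355⌋=32 ⌊11649/355⌋=32 ⌊11762/355⌋=33 ⌊11875/355⌋=33 ⌊11988/355⌋=33 ⌊12101/355⌋=34 ⌊12214/355⌋=34 ⌊12327/355⌋=34 ⌊12440/355⌋=35 ⌊12553/355⌋=35
  n=110…119: ⌊12666/355⌋=35 ⌊12779/355⌋=35 ⌊12892/355⌋=36 ⌊13005/355⌋=36 ⌊13118/355⌋=36 ⌊13231/355⌋=37 ⌊13344/355⌋=37 ⌊13457/355⌋=37 ⌊13570/355⌋=38 ⌊13683/355⌋=38
  n=120…129: ⌊13796/355⌋=38 ⌊13909/355⌋=39 ⌊14022/355⌋=39 ⌊14135/355⌋=39 ⌊14248/355⌋=40 ⌊14361/355⌋=40 ⌊14474/355⌋=40 ⌊14587/355⌋=41 ⌊14700/355⌋=41 ⌊14813/355⌋=41
s_n = t_(n+1) − t_n for n = 0 … 128 gives
prefix = 010010010010010010010001001001001001001001000100100100100100100100010010010010010010010001001001001001001001000100100100100100100
slide a length-2 window over [0..1] … [127..128] (128 windows); first occurrence of each distinct factor:
  [  0..  1] 01
  [  1..  2] 10
  [  2..  3] 00
  (the other 125 windows repeat one of these)
distinct factors: {00, 01, 10}
count = 3  (Sturmian bound for length 2 is 3)


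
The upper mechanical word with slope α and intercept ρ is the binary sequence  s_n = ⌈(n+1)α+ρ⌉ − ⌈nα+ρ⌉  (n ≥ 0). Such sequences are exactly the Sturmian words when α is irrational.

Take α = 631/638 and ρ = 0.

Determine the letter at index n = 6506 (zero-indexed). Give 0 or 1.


(n+1)α + ρ = (6507·631) / 638 = 4105917/638
nα + ρ     = (6506·631) / 638 = 4105286/638
⌈4105917/638⌉ = 6436,  ⌈4105286/638⌉ = 6435
s_{6506} = 6436 − 6435 = 1

1


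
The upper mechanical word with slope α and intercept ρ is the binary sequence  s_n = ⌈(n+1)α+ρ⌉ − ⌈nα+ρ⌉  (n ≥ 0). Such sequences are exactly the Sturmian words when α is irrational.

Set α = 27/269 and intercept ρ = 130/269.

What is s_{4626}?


0

(n+1)α + ρ = (4627·27 + 130) / 269 = 125059/269
nα + ρ     = (4626·27 + 130) / 269 = 125032/269
⌈125059/269⌉ = 465,  ⌈125032/269⌉ = 465
s_{4626} = 465 − 465 = 0


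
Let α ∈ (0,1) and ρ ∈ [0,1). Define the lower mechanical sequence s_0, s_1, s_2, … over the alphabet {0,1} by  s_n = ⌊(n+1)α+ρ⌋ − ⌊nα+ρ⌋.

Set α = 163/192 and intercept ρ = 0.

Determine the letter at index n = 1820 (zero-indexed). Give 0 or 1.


0

(n+1)α + ρ = (1821·163) / 192 = 296823/192
nα + ρ     = (1820·163) / 192 = 296660/192
⌊296823/192⌋ = 1545,  ⌊296660/192⌋ = 1545
s_{1820} = 1545 − 1545 = 0


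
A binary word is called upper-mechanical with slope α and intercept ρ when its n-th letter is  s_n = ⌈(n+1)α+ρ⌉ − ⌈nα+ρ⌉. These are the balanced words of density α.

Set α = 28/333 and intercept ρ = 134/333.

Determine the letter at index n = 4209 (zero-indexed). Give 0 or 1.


(n+1)α + ρ = (4210·28 + 134) / 333 = 118014/333
nα + ρ     = (4209·28 + 134) / 333 = 117986/333
⌈118014/333⌉ = 355,  ⌈117986/333⌉ = 355
s_{4209} = 355 − 355 = 0

0


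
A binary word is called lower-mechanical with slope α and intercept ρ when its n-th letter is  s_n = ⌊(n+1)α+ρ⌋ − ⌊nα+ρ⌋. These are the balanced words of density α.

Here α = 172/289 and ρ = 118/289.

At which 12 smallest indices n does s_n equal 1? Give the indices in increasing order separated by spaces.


0 2 4 6 7 9 11 12 14 16 17 19

n=0: ⌊290/289⌋−⌊118/289⌋ = 1−0 = 1  ← one
n=1: ⌊462/289⌋−⌊290/289⌋ = 1−1 = 0
n=2: ⌊634/289⌋−⌊462/289⌋ = 2−1 = 1  ← one
n=3: ⌊806/289⌋−⌊634/289⌋ = 2−2 = 0
n=4: ⌊978/289⌋−⌊806/289⌋ = 3−2 = 1  ← one
n=5: ⌊1150/289⌋−⌊978/289⌋ = 3−3 = 0
n=6: ⌊1322/289⌋−⌊1150/289⌋ = 4−3 = 1  ← one
n=7: ⌊1494/289⌋−⌊1322/289⌋ = 5−4 = 1  ← one
n=8: ⌊1666/289⌋−⌊1494/289⌋ = 5−5 = 0
n=9: ⌊1838/289⌋−⌊1666/289⌋ = 6−5 = 1  ← one
n=10: ⌊2010/289⌋−⌊1838/289⌋ = 6−6 = 0
n=11: ⌊2182/289⌋−⌊2010/289⌋ = 7−6 = 1  ← one
n=12: ⌊2354/289⌋−⌊2182/289⌋ = 8−7 = 1  ← one
n=13: ⌊2526/289⌋−⌊2354/289⌋ = 8−8 = 0
n=14: ⌊2698/289⌋−⌊2526/289⌋ = 9−8 = 1  ← one
n=15: ⌊2870/289⌋−⌊2698/289⌋ = 9−9 = 0
n=16: ⌊3042/289⌋−⌊2870/289⌋ = 10−9 = 1  ← one
n=17: ⌊3214/289⌋−⌊3042/289⌋ = 11−10 = 1  ← one
n=18: ⌊3386/289⌋−⌊3214/289⌋ = 11−11 = 0
n=19: ⌊3558/289⌋−⌊3386/289⌋ = 12−11 = 1  ← one
positions of the first 12 ones: 0 2 4 6 7 9 11 12 14 16 17 19


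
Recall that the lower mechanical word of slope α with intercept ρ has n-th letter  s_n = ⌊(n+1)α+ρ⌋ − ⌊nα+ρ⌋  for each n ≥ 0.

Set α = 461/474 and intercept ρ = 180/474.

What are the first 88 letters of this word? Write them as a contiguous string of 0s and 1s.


n=0: ⌊(1·461+180)/474⌋ − ⌊(0·461+180)/474⌋ = ⌊641/474⌋ − ⌊180/474⌋ = 1 − 0 = 1
n=1: ⌊(2·461+180)/474⌋ − ⌊(1·461+180)/474⌋ = ⌊1102/474⌋ − ⌊641/474⌋ = 2 − 1 = 1
n=2: ⌊(3·461+180)/474⌋ − ⌊(2·461+180)/474⌋ = ⌊1563/474⌋ − ⌊1102/474⌋ = 3 − 2 = 1
n=3: ⌊(4·461+180)/474⌋ − ⌊(3·461+180)/474⌋ = ⌊2024/474⌋ − ⌊1563/474⌋ = 4 − 3 = 1
n=4: ⌊(5·461+180)/474⌋ − ⌊(4·461+180)/474⌋ = ⌊2485/474⌋ − ⌊2024/474⌋ = 5 − 4 = 1
n=5: ⌊(6·461+180)/474⌋ − ⌊(5·461+180)/474⌋ = ⌊2946/474⌋ − ⌊2485/474⌋ = 6 − 5 = 1
n=6: ⌊(7·461+180)/474⌋ − ⌊(6·461+180)/474⌋ = ⌊3407/474⌋ − ⌊2946/474⌋ = 7 − 6 = 1
n=7: ⌊(8·461+180)/474⌋ − ⌊(7·461+180)/474⌋ = ⌊3868/474⌋ − ⌊3407/474⌋ = 8 − 7 = 1
n=8: ⌊(9·461+180)/474⌋ − ⌊(8·461+180)/474⌋ = ⌊4329/474⌋ − ⌊3868/474⌋ = 9 − 8 = 1
n=9: ⌊(10·461+180)/474⌋ − ⌊(9·461+180)/474⌋ = ⌊4790/474⌋ − ⌊4329/474⌋ = 10 − 9 = 1
n=10: ⌊(11·461+180)/474⌋ − ⌊(10·461+180)/474⌋ = ⌊5251/474⌋ − ⌊4790/474⌋ = 11 − 10 = 1
n=11: ⌊(12·461+180)/474⌋ − ⌊(11·461+180)/474⌋ = ⌊5712/474⌋ − ⌊5251/474⌋ = 12 − 11 = 1
n=12: ⌊(13·461+180)/474⌋ − ⌊(12·461+180)/474⌋ = ⌊6173/474⌋ − ⌊5712/474⌋ = 13 − 12 = 1
n=13: ⌊(14·461+180)/474⌋ − ⌊(13·461+180)/474⌋ = ⌊6634/474⌋ − ⌊6173/474⌋ = 13 − 13 = 0
n=14: ⌊(15·461+180)/474⌋ − ⌊(14·461+180)/474⌋ = ⌊7095/474⌋ − ⌊6634/474⌋ = 14 − 13 = 1
n=15: ⌊(16·461+180)/474⌋ − ⌊(15·461+180)/474⌋ = ⌊7556/474⌋ − ⌊7095/474⌋ = 15 − 14 = 1
n=16: ⌊(17·461+180)/474⌋ − ⌊(16·461+180)/474⌋ = ⌊8017/474⌋ − ⌊7556/474⌋ = 16 − 15 = 1
n=17: ⌊(18·461+180)/474⌋ − ⌊(17·461+180)/474⌋ = ⌊8478/474⌋ − ⌊8017/474⌋ = 17 − 16 = 1
n=18: ⌊(19·461+180)/474⌋ − ⌊(18·461+180)/474⌋ = ⌊8939/474⌋ − ⌊8478/474⌋ = 18 − 17 = 1
n=19: ⌊(20·461+180)/474⌋ − ⌊(19·461+180)/474⌋ = ⌊9400/474⌋ − ⌊8939/474⌋ = 19 − 18 = 1
n=20: ⌊(21·461+180)/474⌋ − ⌊(20·461+180)/474⌋ = ⌊9861/474⌋ − ⌊9400/474⌋ = 20 − 19 = 1
n=21: ⌊(22·461+180)/474⌋ − ⌊(21·461+180)/474⌋ = ⌊10322/474⌋ − ⌊9861/474⌋ = 21 − 20 = 1
n=22: ⌊(23·461+180)/474⌋ − ⌊(22·461+180)/474⌋ = ⌊10783/474⌋ − ⌊10322/474⌋ = 22 − 21 = 1
n=23: ⌊(24·461+180)/474⌋ − ⌊(23·461+180)/474⌋ = ⌊11244/474⌋ − ⌊10783/474⌋ = 23 − 22 = 1
n=24: ⌊(25·461+180)/474⌋ − ⌊(24·461+180)/474⌋ = ⌊11705/474⌋ − ⌊11244/474⌋ = 24 − 23 = 1
n=25: ⌊(26·461+180)/474⌋ − ⌊(25·461+180)/474⌋ = ⌊12166/474⌋ − ⌊11705/474⌋ = 25 − 24 = 1
n=26: ⌊(27·461+180)/474⌋ − ⌊(26·461+180)/474⌋ = ⌊12627/474⌋ − ⌊12166/474⌋ = 26 − 25 = 1
n=27: ⌊(28·461+180)/474⌋ − ⌊(27·461+180)/474⌋ = ⌊13088/474⌋ − ⌊12627/474⌋ = 27 − 26 = 1
n=28: ⌊(29·461+180)/474⌋ − ⌊(28·461+180)/474⌋ = ⌊13549/474⌋ − ⌊13088/474⌋ = 28 − 27 = 1
n=29: ⌊(30·461+180)/474⌋ − ⌊(29·461+180)/474⌋ = ⌊14010/474⌋ − ⌊13549/474⌋ = 29 − 28 = 1
n=30: ⌊(31·461+180)/474⌋ − ⌊(30·461+180)/474⌋ = ⌊14471/474⌋ − ⌊14010/474⌋ = 30 − 29 = 1
n=31: ⌊(32·461+180)/474⌋ − ⌊(31·461+180)/474⌋ = ⌊14932/474⌋ − ⌊14471/474⌋ = 31 − 30 = 1
n=32: ⌊(33·461+180)/474⌋ − ⌊(32·461+180)/474⌋ = ⌊15393/474⌋ − ⌊14932/474⌋ = 32 − 31 = 1
n=33: ⌊(34·461+180)/474⌋ − ⌊(33·461+180)/474⌋ = ⌊15854/474⌋ − ⌊15393/474⌋ = 33 − 32 = 1
n=34: ⌊(35·461+180)/474⌋ − ⌊(34·461+180)/474⌋ = ⌊16315/474⌋ − ⌊15854/474⌋ = 34 − 33 = 1
n=35: ⌊(36·461+180)/474⌋ − ⌊(35·461+180)/474⌋ = ⌊16776/474⌋ − ⌊16315/474⌋ = 35 − 34 = 1
n=36: ⌊(37·461+180)/474⌋ − ⌊(36·461+180)/474⌋ = ⌊17237/474⌋ − ⌊16776/474⌋ = 36 − 35 = 1
n=37: ⌊(38·461+180)/474⌋ − ⌊(37·461+180)/474⌋ = ⌊17698/474⌋ − ⌊17237/474⌋ = 37 − 36 = 1
n=38: ⌊(39·461+180)/474⌋ − ⌊(38·461+180)/474⌋ = ⌊18159/474⌋ − ⌊17698/474⌋ = 38 − 37 = 1
n=39: ⌊(40·461+180)/474⌋ − ⌊(39·461+180)/474⌋ = ⌊18620/474⌋ − ⌊18159/474⌋ = 39 − 38 = 1
n=40: ⌊(41·461+180)/474⌋ − ⌊(40·461+180)/474⌋ = ⌊19081/474⌋ − ⌊18620/474⌋ = 40 − 39 = 1
n=41: ⌊(42·461+180)/474⌋ − ⌊(41·461+180)/474⌋ = ⌊19542/474⌋ − ⌊19081/474⌋ = 41 − 40 = 1
n=42: ⌊(43·461+180)/474⌋ − ⌊(42·461+180)/474⌋ = ⌊20003/474⌋ − ⌊19542/474⌋ = 42 − 41 = 1
n=43: ⌊(44·461+180)/474⌋ − ⌊(43·461+180)/474⌋ = ⌊20464/474⌋ − ⌊20003/474⌋ = 43 − 42 = 1
n=44: ⌊(45·461+180)/474⌋ − ⌊(44·461+180)/474⌋ = ⌊20925/474⌋ − ⌊20464/474⌋ = 44 − 43 = 1
n=45: ⌊(46·461+180)/474⌋ − ⌊(45·461+180)/474⌋ = ⌊21386/474⌋ − ⌊20925/474⌋ = 45 − 44 = 1
n=46: ⌊(47·461+180)/474⌋ − ⌊(46·461+180)/474⌋ = ⌊21847/474⌋ − ⌊21386/474⌋ = 46 − 45 = 1
n=47: ⌊(48·461+180)/474⌋ − ⌊(47·461+180)/474⌋ = ⌊22308/474⌋ − ⌊21847/474⌋ = 47 − 46 = 1
n=48: ⌊(49·461+180)/474⌋ − ⌊(48·461+180)/474⌋ = ⌊22769/474⌋ − ⌊22308/474⌋ = 48 − 47 = 1
n=49: ⌊(50·461+180)/474⌋ − ⌊(49·461+180)/474⌋ = ⌊23230/474⌋ − ⌊22769/474⌋ = 49 − 48 = 1
n=50: ⌊(51·461+180)/474⌋ − ⌊(50·461+180)/474⌋ = ⌊23691/474⌋ − ⌊23230/474⌋ = 49 − 49 = 0
n=51: ⌊(52·461+180)/474⌋ − ⌊(51·461+180)/474⌋ = ⌊24152/474⌋ − ⌊23691/474⌋ = 50 − 49 = 1
n=52: ⌊(53·461+180)/474⌋ − ⌊(52·461+180)/474⌋ = ⌊24613/474⌋ − ⌊24152/474⌋ = 51 − 50 = 1
n=53: ⌊(54·461+180)/474⌋ − ⌊(53·461+180)/474⌋ = ⌊25074/474⌋ − ⌊24613/474⌋ = 52 − 51 = 1
n=54: ⌊(55·461+180)/474⌋ − ⌊(54·461+180)/474⌋ = ⌊25535/474⌋ − ⌊25074/474⌋ = 53 − 52 = 1
n=55: ⌊(56·461+180)/474⌋ − ⌊(55·461+180)/474⌋ = ⌊25996/474⌋ − ⌊25535/474⌋ = 54 − 53 = 1
n=56: ⌊(57·461+180)/474⌋ − ⌊(56·461+180)/474⌋ = ⌊26457/474⌋ − ⌊25996/474⌋ = 55 − 54 = 1
n=57: ⌊(58·461+180)/474⌋ − ⌊(57·461+180)/474⌋ = ⌊26918/474⌋ − ⌊26457/474⌋ = 56 − 55 = 1
n=58: ⌊(59·461+180)/474⌋ − ⌊(58·461+180)/474⌋ = ⌊27379/474⌋ − ⌊26918/474⌋ = 57 − 56 = 1
n=59: ⌊(60·461+180)/474⌋ − ⌊(59·461+180)/474⌋ = ⌊27840/474⌋ − ⌊27379/474⌋ = 58 − 57 = 1
n=60: ⌊(61·461+180)/474⌋ − ⌊(60·461+180)/474⌋ = ⌊28301/474⌋ − ⌊27840/474⌋ = 59 − 58 = 1
n=61: ⌊(62·461+180)/474⌋ − ⌊(61·461+180)/474⌋ = ⌊28762/474⌋ − ⌊28301/474⌋ = 60 − 59 = 1
n=62: ⌊(63·461+180)/474⌋ − ⌊(62·461+180)/474⌋ = ⌊29223/474⌋ − ⌊28762/474⌋ = 61 − 60 = 1
n=63: ⌊(64·461+180)/474⌋ − ⌊(63·461+180)/474⌋ = ⌊29684/474⌋ − ⌊29223/474⌋ = 62 − 61 = 1
n=64: ⌊(65·461+180)/474⌋ − ⌊(64·461+180)/474⌋ = ⌊30145/474⌋ − ⌊29684/474⌋ = 63 − 62 = 1
n=65: ⌊(66·461+180)/474⌋ − ⌊(65·461+180)/474⌋ = ⌊30606/474⌋ − ⌊30145/474⌋ = 64 − 63 = 1
n=66: ⌊(67·461+180)/474⌋ − ⌊(66·461+180)/474⌋ = ⌊31067/474⌋ − ⌊30606/474⌋ = 65 − 64 = 1
n=67: ⌊(68·461+180)/474⌋ − ⌊(67·461+180)/474⌋ = ⌊31528/474⌋ − ⌊31067/474⌋ = 66 − 65 = 1
n=68: ⌊(69·461+180)/474⌋ − ⌊(68·461+180)/474⌋ = ⌊31989/474⌋ − ⌊31528/474⌋ = 67 − 66 = 1
n=69: ⌊(70·461+180)/474⌋ − ⌊(69·461+180)/474⌋ = ⌊32450/474⌋ − ⌊31989/474⌋ = 68 − 67 = 1
n=70: ⌊(71·461+180)/474⌋ − ⌊(70·461+180)/474⌋ = ⌊32911/474⌋ − ⌊32450/474⌋ = 69 − 68 = 1
n=71: ⌊(72·461+180)/474⌋ − ⌊(71·461+180)/474⌋ = ⌊33372/474⌋ − ⌊32911/474⌋ = 70 − 69 = 1
n=72: ⌊(73·461+180)/474⌋ − ⌊(72·461+180)/474⌋ = ⌊33833/474⌋ − ⌊33372/474⌋ = 71 − 70 = 1
n=73: ⌊(74·461+180)/474⌋ − ⌊(73·461+180)/474⌋ = ⌊34294/474⌋ − ⌊33833/474⌋ = 72 − 71 = 1
n=74: ⌊(75·461+180)/474⌋ − ⌊(74·461+180)/474⌋ = ⌊34755/474⌋ − ⌊34294/474⌋ = 73 − 72 = 1
n=75: ⌊(76·461+180)/474⌋ − ⌊(75·461+180)/474⌋ = ⌊35216/474⌋ − ⌊34755/474⌋ = 74 − 73 = 1
n=76: ⌊(77·461+180)/474⌋ − ⌊(76·461+180)/474⌋ = ⌊35677/474⌋ − ⌊35216/474⌋ = 75 − 74 = 1
n=77: ⌊(78·461+180)/474⌋ − ⌊(77·461+180)/474⌋ = ⌊36138/474⌋ − ⌊35677/474⌋ = 76 − 75 = 1
n=78: ⌊(79·461+180)/474⌋ − ⌊(78·461+180)/474⌋ = ⌊36599/474⌋ − ⌊36138/474⌋ = 77 − 76 = 1
n=79: ⌊(80·461+180)/474⌋ − ⌊(79·461+180)/474⌋ = ⌊37060/474⌋ − ⌊36599/474⌋ = 78 − 77 = 1
n=80: ⌊(81·461+180)/474⌋ − ⌊(80·461+180)/474⌋ = ⌊37521/474⌋ − ⌊37060/474⌋ = 79 − 78 = 1
n=81: ⌊(82·461+180)/474⌋ − ⌊(81·461+180)/474⌋ = ⌊37982/474⌋ − ⌊37521/474⌋ = 80 − 79 = 1
n=82: ⌊(83·461+180)/474⌋ − ⌊(82·461+180)/474⌋ = ⌊38443/474⌋ − ⌊37982/474⌋ = 81 − 80 = 1
n=83: ⌊(84·461+180)/474⌋ − ⌊(83·461+180)/474⌋ = ⌊38904/474⌋ − ⌊38443/474⌋ = 82 − 81 = 1
n=84: ⌊(85·461+180)/474⌋ − ⌊(84·461+180)/474⌋ = ⌊39365/474⌋ − ⌊38904/474⌋ = 83 − 82 = 1
n=85: ⌊(86·461+180)/474⌋ − ⌊(85·461+180)/474⌋ = ⌊39826/474⌋ − ⌊39365/474⌋ = 84 − 83 = 1
n=86: ⌊(87·461+180)/474⌋ − ⌊(86·461+180)/474⌋ = ⌊40287/474⌋ − ⌊39826/474⌋ = 84 − 84 = 0
n=87: ⌊(88·461+180)/474⌋ − ⌊(87·461+180)/474⌋ = ⌊40748/474⌋ − ⌊40287/474⌋ = 85 − 84 = 1

1111111111111011111111111111111111111111111111111101111111111111111111111111111111111101


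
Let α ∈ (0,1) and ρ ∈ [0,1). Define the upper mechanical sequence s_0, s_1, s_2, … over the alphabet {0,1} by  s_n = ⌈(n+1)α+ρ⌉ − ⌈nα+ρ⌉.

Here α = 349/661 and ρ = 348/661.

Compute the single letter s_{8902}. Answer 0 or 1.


1

(n+1)α + ρ = (8903·349 + 348) / 661 = 3107495/661
nα + ρ     = (8902·349 + 348) / 661 = 3107146/661
⌈3107495/661⌉ = 4702,  ⌈3107146/661⌉ = 4701
s_{8902} = 4702 − 4701 = 1


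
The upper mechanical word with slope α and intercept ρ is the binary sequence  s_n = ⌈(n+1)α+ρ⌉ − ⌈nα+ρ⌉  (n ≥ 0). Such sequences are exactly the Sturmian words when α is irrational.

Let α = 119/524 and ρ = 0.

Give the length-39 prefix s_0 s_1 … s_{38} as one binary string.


100010001000010001000010001000100001000

n=0: ⌈(1·119)/524⌉ − ⌈(0·119)/524⌉ = ⌈119/524⌉ − ⌈0/524⌉ = 1 − 0 = 1
n=1: ⌈(2·119)/524⌉ − ⌈(1·119)/524⌉ = ⌈238/524⌉ − ⌈119/524⌉ = 1 − 1 = 0
n=2: ⌈(3·119)/524⌉ − ⌈(2·119)/524⌉ = ⌈357/524⌉ − ⌈238/524⌉ = 1 − 1 = 0
n=3: ⌈(4·119)/524⌉ − ⌈(3·119)/524⌉ = ⌈476/524⌉ − ⌈357/524⌉ = 1 − 1 = 0
n=4: ⌈(5·119)/524⌉ − ⌈(4·119)/524⌉ = ⌈595/524⌉ − ⌈476/524⌉ = 2 − 1 = 1
n=5: ⌈(6·119)/524⌉ − ⌈(5·119)/524⌉ = ⌈714/524⌉ − ⌈595/524⌉ = 2 − 2 = 0
n=6: ⌈(7·119)/524⌉ − ⌈(6·119)/524⌉ = ⌈833/524⌉ − ⌈714/524⌉ = 2 − 2 = 0
n=7: ⌈(8·119)/524⌉ − ⌈(7·119)/524⌉ = ⌈952/524⌉ − ⌈833/524⌉ = 2 − 2 = 0
n=8: ⌈(9·119)/524⌉ − ⌈(8·119)/524⌉ = ⌈1071/524⌉ − ⌈952/524⌉ = 3 − 2 = 1
n=9: ⌈(10·119)/524⌉ − ⌈(9·119)/524⌉ = ⌈1190/524⌉ − ⌈1071/524⌉ = 3 − 3 = 0
n=10: ⌈(11·119)/524⌉ − ⌈(10·119)/524⌉ = ⌈1309/524⌉ − ⌈1190/524⌉ = 3 − 3 = 0
n=11: ⌈(12·119)/524⌉ − ⌈(11·119)/524⌉ = ⌈1428/524⌉ − ⌈1309/524⌉ = 3 − 3 = 0
n=12: ⌈(13·119)/524⌉ − ⌈(12·119)/524⌉ = ⌈1547/524⌉ − ⌈1428/524⌉ = 3 − 3 = 0
n=13: ⌈(14·119)/524⌉ − ⌈(13·119)/524⌉ = ⌈1666/524⌉ − ⌈1547/524⌉ = 4 − 3 = 1
n=14: ⌈(15·119)/524⌉ − ⌈(14·119)/524⌉ = ⌈1785/524⌉ − ⌈1666/524⌉ = 4 − 4 = 0
n=15: ⌈(16·119)/524⌉ − ⌈(15·119)/524⌉ = ⌈1904/524⌉ − ⌈1785/524⌉ = 4 − 4 = 0
n=16: ⌈(17·119)/524⌉ − ⌈(16·119)/524⌉ = ⌈2023/524⌉ − ⌈1904/524⌉ = 4 − 4 = 0
n=17: ⌈(18·119)/524⌉ − ⌈(17·119)/524⌉ = ⌈2142/524⌉ − ⌈2023/524⌉ = 5 − 4 = 1
n=18: ⌈(19·119)/524⌉ − ⌈(18·119)/524⌉ = ⌈2261/524⌉ − ⌈2142/524⌉ = 5 − 5 = 0
n=19: ⌈(20·119)/524⌉ − ⌈(19·119)/524⌉ = ⌈2380/524⌉ − ⌈2261/524⌉ = 5 − 5 = 0
n=20: ⌈(21·119)/524⌉ − ⌈(20·119)/524⌉ = ⌈2499/524⌉ − ⌈2380/524⌉ = 5 − 5 = 0
n=21: ⌈(22·119)/524⌉ − ⌈(21·119)/524⌉ = ⌈2618/524⌉ − ⌈2499/524⌉ = 5 − 5 = 0
n=22: ⌈(23·119)/524⌉ − ⌈(22·119)/524⌉ = ⌈2737/524⌉ − ⌈2618/524⌉ = 6 − 5 = 1
n=23: ⌈(24·119)/524⌉ − ⌈(23·119)/524⌉ = ⌈2856/524⌉ − ⌈2737/524⌉ = 6 − 6 = 0
n=24: ⌈(25·119)/524⌉ − ⌈(24·119)/524⌉ = ⌈2975/524⌉ − ⌈2856/524⌉ = 6 − 6 = 0
n=25: ⌈(26·119)/524⌉ − ⌈(25·119)/524⌉ = ⌈3094/524⌉ − ⌈2975/524⌉ = 6 − 6 = 0
n=26: ⌈(27·119)/524⌉ − ⌈(26·119)/524⌉ = ⌈3213/524⌉ − ⌈3094/524⌉ = 7 − 6 = 1
n=27: ⌈(28·119)/524⌉ − ⌈(27·119)/524⌉ = ⌈3332/524⌉ − ⌈3213/524⌉ = 7 − 7 = 0
n=28: ⌈(29·119)/524⌉ − ⌈(28·119)/524⌉ = ⌈3451/524⌉ − ⌈3332/524⌉ = 7 − 7 = 0
n=29: ⌈(30·119)/524⌉ − ⌈(29·119)/524⌉ = ⌈3570/524⌉ − ⌈3451/524⌉ = 7 − 7 = 0
n=30: ⌈(31·119)/524⌉ − ⌈(30·119)/524⌉ = ⌈3689/524⌉ − ⌈3570/524⌉ = 8 − 7 = 1
n=31: ⌈(32·119)/524⌉ − ⌈(31·119)/524⌉ = ⌈3808/524⌉ − ⌈3689/524⌉ = 8 − 8 = 0
n=32: ⌈(33·119)/524⌉ − ⌈(32·119)/524⌉ = ⌈3927/524⌉ − ⌈3808/524⌉ = 8 − 8 = 0
n=33: ⌈(34·119)/524⌉ − ⌈(33·119)/524⌉ = ⌈4046/524⌉ − ⌈3927/524⌉ = 8 − 8 = 0
n=34: ⌈(35·119)/524⌉ − ⌈(34·119)/524⌉ = ⌈4165/524⌉ − ⌈4046/524⌉ = 8 − 8 = 0
n=35: ⌈(36·119)/524⌉ − ⌈(35·119)/524⌉ = ⌈4284/524⌉ − ⌈4165/524⌉ = 9 − 8 = 1
n=36: ⌈(37·119)/524⌉ − ⌈(36·119)/524⌉ = ⌈4403/524⌉ − ⌈4284/524⌉ = 9 − 9 = 0
n=37: ⌈(38·119)/524⌉ − ⌈(37·119)/524⌉ = ⌈4522/524⌉ − ⌈4403/524⌉ = 9 − 9 = 0
n=38: ⌈(39·119)/524⌉ − ⌈(38·119)/524⌉ = ⌈4641/524⌉ − ⌈4522/524⌉ = 9 − 9 = 0


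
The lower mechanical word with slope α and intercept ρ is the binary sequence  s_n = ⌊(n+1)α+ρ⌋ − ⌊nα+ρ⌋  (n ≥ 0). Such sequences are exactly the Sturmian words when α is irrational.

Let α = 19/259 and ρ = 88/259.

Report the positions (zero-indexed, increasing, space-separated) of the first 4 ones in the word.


8 22 36 49

n=0: ⌊107/259⌋−⌊88/259⌋ = 0−0 = 0
n=1: ⌊126/259⌋−⌊107/259⌋ = 0−0 = 0
n=2: ⌊145/259⌋−⌊126/259⌋ = 0−0 = 0
n=3: ⌊164/259⌋−⌊145/259⌋ = 0−0 = 0
n=4: ⌊183/259⌋−⌊164/259⌋ = 0−0 = 0
n=5: ⌊202/259⌋−⌊183/259⌋ = 0−0 = 0
n=6: ⌊221/259⌋−⌊202/259⌋ = 0−0 = 0
n=7: ⌊240/259⌋−⌊221/259⌋ = 0−0 = 0
n=8: ⌊259/259⌋−⌊240/259⌋ = 1−0 = 1  ← one
n=9: ⌊278/259⌋−⌊259/259⌋ = 1−1 = 0
n=10: ⌊297/259⌋−⌊278/259⌋ = 1−1 = 0
n=11: ⌊316/259⌋−⌊297/259⌋ = 1−1 = 0
n=12: ⌊335/259⌋−⌊316/259⌋ = 1−1 = 0
n=13: ⌊354/259⌋−⌊335/259⌋ = 1−1 = 0
n=14: ⌊373/259⌋−⌊354/259⌋ = 1−1 = 0
n=15: ⌊392/259⌋−⌊373/259⌋ = 1−1 = 0
n=16: ⌊411/259⌋−⌊392/259⌋ = 1−1 = 0
n=17: ⌊430/259⌋−⌊411/259⌋ = 1−1 = 0
n=18: ⌊449/259⌋−⌊430/259⌋ = 1−1 = 0
n=19: ⌊468/259⌋−⌊449/259⌋ = 1−1 = 0
n=20: ⌊487/259⌋−⌊468/259⌋ = 1−1 = 0
n=21: ⌊506/259⌋−⌊487/259⌋ = 1−1 = 0
n=22: ⌊525/259⌋−⌊506/259⌋ = 2−1 = 1  ← one
n=23: ⌊544/259⌋−⌊525/259⌋ = 2−2 = 0
n=24: ⌊563/259⌋−⌊544/259⌋ = 2−2 = 0
n=25: ⌊582/259⌋−⌊563/259⌋ = 2−2 = 0
n=26: ⌊601/259⌋−⌊582/259⌋ = 2−2 = 0
n=27: ⌊620/259⌋−⌊601/259⌋ = 2−2 = 0
n=28: ⌊639/259⌋−⌊620/259⌋ = 2−2 = 0
n=29: ⌊658/259⌋−⌊639/259⌋ = 2−2 = 0
n=30: ⌊677/259⌋−⌊658/259⌋ = 2−2 = 0
n=31: ⌊696/259⌋−⌊677/259⌋ = 2−2 = 0
n=32: ⌊715/259⌋−⌊696/259⌋ = 2−2 = 0
n=33: ⌊734/259⌋−⌊715/259⌋ = 2−2 = 0
n=34: ⌊753/259⌋−⌊734/259⌋ = 2−2 = 0
n=35: ⌊772/259⌋−⌊753/259⌋ = 2−2 = 0
n=36: ⌊791/259⌋−⌊772/259⌋ = 3−2 = 1  ← one
n=37: ⌊810/259⌋−⌊791/259⌋ = 3−3 = 0
n=38: ⌊829/259⌋−⌊810/259⌋ = 3−3 = 0
n=39: ⌊848/259⌋−⌊829/259⌋ = 3−3 = 0
n=40: ⌊867/259⌋−⌊848/259⌋ = 3−3 = 0
n=41: ⌊886/259⌋−⌊867/259⌋ = 3−3 = 0
n=42: ⌊905/259⌋−⌊886/259⌋ = 3−3 = 0
n=43: ⌊924/259⌋−⌊905/259⌋ = 3−3 = 0
n=44: ⌊943/259⌋−⌊924/259⌋ = 3−3 = 0
n=45: ⌊962/259⌋−⌊943/259⌋ = 3−3 = 0
n=46: ⌊981/259⌋−⌊962/259⌋ = 3−3 = 0
n=47: ⌊1000/259⌋−⌊981/259⌋ = 3−3 = 0
n=48: ⌊1019/259⌋−⌊1000/259⌋ = 3−3 = 0
n=49: ⌊1038/259⌋−⌊1019/259⌋ = 4−3 = 1  ← one
positions of the first 4 ones: 8 22 36 49


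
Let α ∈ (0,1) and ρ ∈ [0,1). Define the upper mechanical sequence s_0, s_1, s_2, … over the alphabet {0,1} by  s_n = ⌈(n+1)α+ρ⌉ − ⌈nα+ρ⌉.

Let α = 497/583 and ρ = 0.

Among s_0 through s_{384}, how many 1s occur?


#1s = Σ_{n=0}^{384} s_n = Σ_{n=0}^{384} (⌈(n+1)α+ρ⌉ − ⌈nα+ρ⌉)
the sum telescopes: every ⌈nα+ρ⌉ with 0 < n < 385 appears once with + and once with −, leaving ⌈385α+ρ⌉ − ⌈0·α+ρ⌉
385α + ρ = (385·497) / 583 = 191345/583
ρ = 0/583
⌈191345/583⌉ = 329,  ⌈0/583⌉ = 0
#1s = 329 − 0 = 329

329


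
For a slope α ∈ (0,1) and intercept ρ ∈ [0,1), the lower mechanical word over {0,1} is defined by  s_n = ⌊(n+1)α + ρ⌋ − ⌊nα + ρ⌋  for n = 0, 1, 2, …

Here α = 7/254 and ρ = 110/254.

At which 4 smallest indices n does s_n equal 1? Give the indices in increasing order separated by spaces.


n=0: ⌊117/254⌋−⌊110/254⌋ = 0−0 = 0
n=1: ⌊124/254⌋−⌊117/254⌋ = 0−0 = 0
  …
n=20: ⌊257/254⌋−⌊250/254⌋ = 1−0 = 1  ← one
n=21: ⌊264/254⌋−⌊257/254⌋ = 1−1 = 0
n=22: ⌊271/254⌋−⌊264/254⌋ = 1−1 = 0
  …
n=56: ⌊509/254⌋−⌊502/254⌋ = 2−1 = 1  ← one
n=57: ⌊516/254⌋−⌊509/254⌋ = 2−2 = 0
n=58: ⌊523/254⌋−⌊516/254⌋ = 2−2 = 0
  …
n=93: ⌊768/254⌋−⌊761/254⌋ = 3−2 = 1  ← one
n=94: ⌊775/254⌋−⌊768/254⌋ = 3−3 = 0
n=95: ⌊782/254⌋−⌊775/254⌋ = 3−3 = 0
  …
n=129: ⌊1020/254⌋−⌊1013/254⌋ = 4−3 = 1  ← one
positions of the first 4 ones: 20 56 93 129

20 56 93 129


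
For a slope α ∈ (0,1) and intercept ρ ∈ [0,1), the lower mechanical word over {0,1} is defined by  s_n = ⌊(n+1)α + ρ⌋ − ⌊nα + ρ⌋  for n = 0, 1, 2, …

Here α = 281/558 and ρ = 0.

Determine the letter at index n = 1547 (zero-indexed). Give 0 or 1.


(n+1)α + ρ = (1548·281) / 558 = 434988/558
nα + ρ     = (1547·281) / 558 = 434707/558
⌊434988/558⌋ = 779,  ⌊434707/558⌋ = 779
s_{1547} = 779 − 779 = 0

0


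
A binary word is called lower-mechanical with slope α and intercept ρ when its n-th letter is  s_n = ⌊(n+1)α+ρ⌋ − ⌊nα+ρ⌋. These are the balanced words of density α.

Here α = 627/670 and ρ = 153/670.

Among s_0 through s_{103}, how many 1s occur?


#1s = Σ_{n=0}^{103} s_n = Σ_{n=0}^{103} (⌊(n+1)α+ρ⌋ − ⌊nα+ρ⌋)
the sum telescopes: every ⌊nα+ρ⌋ with 0 < n < 104 appears once with + and once with −, leaving ⌊104α+ρ⌋ − ⌊0·α+ρ⌋
104α + ρ = (104·627 + 153) / 670 = 65361/670
ρ = 153/670
⌊65361/670⌋ = 97,  ⌊153/670⌋ = 0
#1s = 97 − 0 = 97

97


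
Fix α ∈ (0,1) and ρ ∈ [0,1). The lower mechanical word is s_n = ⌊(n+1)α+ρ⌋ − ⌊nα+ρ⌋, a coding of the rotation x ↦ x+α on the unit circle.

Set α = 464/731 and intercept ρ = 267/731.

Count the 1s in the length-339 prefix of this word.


#1s = Σ_{n=0}^{338} s_n = Σ_{n=0}^{338} (⌊(n+1)α+ρ⌋ − ⌊nα+ρ⌋)
the sum telescopes: every ⌊nα+ρ⌋ with 0 < n < 339 appears once with + and once with −, leaving ⌊339α+ρ⌋ − ⌊0·α+ρ⌋
339α + ρ = (339·464 + 267) / 731 = 157563/731
ρ = 267/731
⌊157563/731⌋ = 215,  ⌊267/731⌋ = 0
#1s = 215 − 0 = 215

215


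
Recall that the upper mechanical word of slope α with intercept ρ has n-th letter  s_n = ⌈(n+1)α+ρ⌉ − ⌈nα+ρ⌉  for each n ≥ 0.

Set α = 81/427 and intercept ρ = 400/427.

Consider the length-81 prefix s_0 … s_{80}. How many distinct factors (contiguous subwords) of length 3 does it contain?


4

t_n = ⌈(n·81+400)/427⌉ for n = 0 … 81:
  n=0…9: ⌈400/427⌉=1 ⌈481/427⌉=2 ⌈562/427⌉=2 ⌈643/427⌉=2 ⌈724/427⌉=2 ⌈805/427⌉=2 ⌈886/427⌉=3 ⌈967/427⌉=3 ⌈1048/427⌉=3 ⌈1129/427⌉=3
  n=10…19: ⌈1210/427⌉=3 ⌈1291/427⌉=4 ⌈1372/427⌉=4 ⌈1453/427⌉=4 ⌈1534/427⌉=4 ⌈1615/427⌉=4 ⌈1696/427⌉=4 ⌈1777/427⌉=5 ⌈1858/427⌉=5 ⌈1939/427⌉=5
  n=20…29: ⌈2020/427⌉=5 ⌈2101/427⌉=5 ⌈2182/427⌉=6 ⌈2263/427⌉=6 ⌈2344/427⌉=6 ⌈2425/427⌉=6 ⌈2506/427⌉=6 ⌈2587/427⌉=7 ⌈2668/427⌉=7 ⌈2749/427⌉=7
  n=30…39: ⌈2830/427⌉=7 ⌈2911/427⌉=7 ⌈2992/427⌉=8 ⌈3073/427⌉=8 ⌈3154/427⌉=8 ⌈3235/427⌉=8 ⌈3316/427⌉=8 ⌈3397/427⌉=8 ⌈3478/427⌉=9 ⌈3559/427⌉=9
  n=40…49: ⌈3640/427⌉=9 ⌈3721/427⌉=9 ⌈3802/427⌉=9 ⌈3883/427⌉=10 ⌈3964/427⌉=10 ⌈4045/427⌉=10 ⌈4126/427⌉=10 ⌈4207/427⌉=10 ⌈4288/427⌉=11 ⌈4369/427⌉=11
  n=50…59: ⌈4450/427⌉=11 ⌈4531/427⌉=11 ⌈4612/427⌉=11 ⌈4693/427⌉=11 ⌈4774/427⌉=12 ⌈4855/427⌉=12 ⌈4936/427⌉=12 ⌈5017/427⌉=12 ⌈5098/427⌉=12 ⌈5179/427⌉=13
  n=60…69: ⌈5260/427⌉=13 ⌈5341/427⌉=13 ⌈5422/427⌉=13 ⌈5503/427⌉=13 ⌈5584/427⌉=14 ⌈5665/427⌉=14 ⌈5746/427⌉=14 ⌈5827/427⌉=14 ⌈5908/427⌉=14 ⌈5989/427⌉=15
  n=70…79: ⌈6070/427⌉=15 ⌈6151/427⌉=15 ⌈6232/427⌉=15 ⌈6313/427⌉=15 ⌈6394/427⌉=15 ⌈6475/427⌉=16 ⌈6556/427⌉=16 ⌈6637/427⌉=16 ⌈6718/427⌉=16 ⌈6799/427⌉=16
  n=80…81: ⌈6880/427⌉=17 ⌈6961/427⌉=17
s_n = t_(n+1) − t_n for n = 0 … 80 gives
prefix = 100001000010000010000100001000010000010000100001000001000010000100001000001000010
slide a length-3 window over [0..2] … [78..80] (79 windows); first occurrence of each distinct factor:
  [  0..  2] 100
  [  1..  3] 000
  [  3..  5] 001
  [  4..  6] 010
  (the other 75 windows repeat one of these)
distinct factors: {000, 001, 010, 100}
count = 4  (Sturmian bound for length 3 is 4)


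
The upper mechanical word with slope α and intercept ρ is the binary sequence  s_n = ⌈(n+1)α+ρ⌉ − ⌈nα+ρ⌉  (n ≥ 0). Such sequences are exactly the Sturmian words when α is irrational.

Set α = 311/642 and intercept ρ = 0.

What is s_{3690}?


1

(n+1)α + ρ = (3691·311) / 642 = 1147901/642
nα + ρ     = (3690·311) / 642 = 1147590/642
⌈1147901/642⌉ = 1789,  ⌈1147590/642⌉ = 1788
s_{3690} = 1789 − 1788 = 1


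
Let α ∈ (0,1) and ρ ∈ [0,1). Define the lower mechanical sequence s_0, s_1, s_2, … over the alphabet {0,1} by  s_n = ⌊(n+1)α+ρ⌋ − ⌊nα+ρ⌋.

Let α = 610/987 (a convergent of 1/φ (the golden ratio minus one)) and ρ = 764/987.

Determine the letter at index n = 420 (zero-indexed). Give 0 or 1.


(n+1)α + ρ = (421·610 + 764) / 987 = 257574/987
nα + ρ     = (420·610 + 764) / 987 = 256964/987
⌊257574/987⌋ = 260,  ⌊256964/987⌋ = 260
s_{420} = 260 − 260 = 0

0


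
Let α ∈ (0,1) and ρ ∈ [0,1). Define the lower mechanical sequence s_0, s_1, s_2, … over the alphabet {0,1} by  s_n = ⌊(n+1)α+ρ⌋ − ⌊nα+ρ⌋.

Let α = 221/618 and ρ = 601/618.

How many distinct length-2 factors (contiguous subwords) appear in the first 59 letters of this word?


t_n = ⌊(n·221+601)/618⌋ for n = 0 … 59:
  n=0…9: ⌊601/618⌋=0 ⌊822/618⌋=1 ⌊1043/618⌋=1 ⌊1264/618⌋=2 ⌊1485/618⌋=2 ⌊1706/618⌋=2 ⌊1927/618⌋=3 ⌊2148/618⌋=3 ⌊2369/618⌋=3 ⌊2590/618⌋=4
  n=10…19: ⌊2811/618⌋=4 ⌊3032/618⌋=4 ⌊3253/618⌋=5 ⌊3474/618⌋=5 ⌊3695/618⌋=5 ⌊3916/618⌋=6 ⌊4137/618⌋=6 ⌊4358/618⌋=7 ⌊4579/618⌋=7 ⌊4800/618⌋=7
  n=20…29: ⌊5021/618⌋=8 ⌊5242/618⌋=8 ⌊5463/618⌋=8 ⌊5684/618⌋=9 ⌊5905/618⌋=9 ⌊6126/618⌋=9 ⌊6347/618⌋=10 ⌊6568/618⌋=10 ⌊6789/618⌋=10 ⌊7010/618⌋=11
  n=30…39: ⌊7231/618⌋=11 ⌊7452/618⌋=12 ⌊7673/618⌋=12 ⌊7894/618⌋=12 ⌊8115/618⌋=13 ⌊8336/618⌋=13 ⌊8557/618⌋=13 ⌊8778/618⌋=14 ⌊8999/618⌋=14 ⌊9220/618⌋=14
  n=40…49: ⌊9441/618⌋=15 ⌊9662/618⌋=15 ⌊9883/618⌋=15 ⌊10104/618⌋=16 ⌊10325/618⌋=16 ⌊10546/618⌋=17 ⌊10767/618⌋=17 ⌊10988/618⌋=17 ⌊11209/618⌋=18 ⌊11430/618⌋=18
  n=50…59: ⌊11651/618⌋=18 ⌊11872/618⌋=19 ⌊12093/618⌋=19 ⌊12314/618⌋=19 ⌊12535/618⌋=20 ⌊12756/618⌋=20 ⌊12977/618⌋=20 ⌊13198/618⌋=21 ⌊13419/618⌋=21 ⌊13640/618⌋=22
s_n = t_(n+1) − t_n for n = 0 … 58 gives
prefix = 10100100100100101001001001001010010010010010100100100100101
slide a length-2 window over [0..1] … [57..58] (58 windows); first occurrence of each distinct factor:
  [  0..  1] 10
  [  1..  2] 01
  [  3..  4] 00
  (the other 55 windows repeat one of these)
distinct factors: {00, 01, 10}
count = 3  (Sturmian bound for length 2 is 3)

3


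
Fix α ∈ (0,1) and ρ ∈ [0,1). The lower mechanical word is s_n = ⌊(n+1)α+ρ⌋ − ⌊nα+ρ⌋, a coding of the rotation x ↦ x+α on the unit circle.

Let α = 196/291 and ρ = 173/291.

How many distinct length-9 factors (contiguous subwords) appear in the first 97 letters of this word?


t_n = ⌊(n·196+173)/291⌋ for n = 0 … 97:
  n=0…9: ⌊173/291⌋=0 ⌊369/291⌋=1 ⌊565/291⌋=1 ⌊761/291⌋=2 ⌊957/291⌋=3 ⌊1153/291⌋=3 ⌊1349/291⌋=4 ⌊1545/291⌋=5 ⌊1741/291⌋=5 ⌊1937/291⌋=6
  n=10…19: ⌊2133/291⌋=7 ⌊2329/291⌋=8 ⌊2525/291⌋=8 ⌊2721/291⌋=9 ⌊2917/291⌋=10 ⌊3113/291⌋=10 ⌊3309/291⌋=11 ⌊3505/291⌋=12 ⌊3701/291⌋=12 ⌊3897/291⌋=13
  n=20…29: ⌊4093/291⌋=14 ⌊4289/291⌋=14 ⌊4485/291⌋=15 ⌊4681/291⌋=16 ⌊4877/291⌋=16 ⌊5073/291⌋=17 ⌊5269/291⌋=18 ⌊5465/291⌋=18 ⌊5661/291⌋=19 ⌊5857/291⌋=20
  n=30…39: ⌊6053/291⌋=20 ⌊6249/291⌋=21 ⌊6445/291⌋=22 ⌊6641/291⌋=22 ⌊6837/291⌋=23 ⌊7033/291⌋=24 ⌊7229/291⌋=24 ⌊7425/291⌋=25 ⌊7621/291⌋=26 ⌊7817/291⌋=26
  n=40…49: ⌊8013/291⌋=27 ⌊8209/291⌋=28 ⌊8405/291⌋=28 ⌊8601/291⌋=29 ⌊8797/291⌋=30 ⌊8993/291⌋=30 ⌊9189/291⌋=31 ⌊9385/291⌋=32 ⌊9581/291⌋=32 ⌊9777/291⌋=33
  n=50…59: ⌊9973/291⌋=34 ⌊10169/291⌋=34 ⌊10365/291⌋=35 ⌊10561/291⌋=36 ⌊10757/291⌋=36 ⌊10953/291⌋=37 ⌊11149/291⌋=38 ⌊11345/291⌋=38 ⌊11541/291⌋=39 ⌊11737/291⌋=40
  n=60…69: ⌊11933/291⌋=41 ⌊12129/291⌋=41 ⌊12325/291⌋=42 ⌊12521/291⌋=43 ⌊12717/291⌋=43 ⌊12913/291⌋=44 ⌊13109/291⌋=45 ⌊13305/291⌋=45 ⌊13501/291⌋=46 ⌊13697/291⌋=47
  n=70…79: ⌊13893/291⌋=47 ⌊14089/291⌋=48 ⌊14285/291⌋=49 ⌊14481/291⌋=49 ⌊14677/291⌋=50 ⌊14873/291⌋=51 ⌊15069/291⌋=51 ⌊15265/291⌋=52 ⌊15461/291⌋=53 ⌊15657/291⌋=53
  n=80…89: ⌊15853/291⌋=54 ⌊16049/291⌋=55 ⌊16245/291⌋=55 ⌊16441/291⌋=56 ⌊16637/291⌋=57 ⌊16833/291⌋=57 ⌊17029/291⌋=58 ⌊17225/291⌋=59 ⌊17421/291⌋=59 ⌊17617/291⌋=60
  n=90…97: ⌊17813/291⌋=61 ⌊18009/291⌋=61 ⌊18205/291⌋=62 ⌊18401/291⌋=63 ⌊18597/291⌋=63 ⌊18793/291⌋=64 ⌊18989/291⌋=65 ⌊19185/291⌋=65
s_n = t_(n+1) − t_n for n = 0 … 96 gives
prefix = 1011011011101101101101101101101101101101101101101101101101110110110110110110110110110110110110110
slide a length-9 window over [0..8] … [88..96] (89 windows); first occurrence of each distinct factor:
  [  0..  8] 101101101
  [  1..  9] 011011011
  [  2.. 10] 110110111
  [  3.. 11] 101101110
  [  4.. 12] 011011101
  [  5.. 13] 110111011
  [  6.. 14] 101110110
  [  7.. 15] 011101101
  [  8.. 16] 111011011
  [  9.. 17] 110110110
  (the other 79 windows repeat one of these)
distinct factors: {011011011, 011011101, 011101101, 101101101, 101101110, 101110110, 110110110, 110110111, 110111011, 111011011}
count = 10  (Sturmian bound for length 9 is 10)

10
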